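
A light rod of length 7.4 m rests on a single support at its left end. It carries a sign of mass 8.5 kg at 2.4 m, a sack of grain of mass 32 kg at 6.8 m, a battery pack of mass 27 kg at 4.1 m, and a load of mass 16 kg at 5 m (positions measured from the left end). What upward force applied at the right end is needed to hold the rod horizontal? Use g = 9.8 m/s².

Choose the left end as the axis so the unknown pivot reaction has zero arm there.
Sign: 8.5 × 9.8 = 83.3 N down at 2.4 m → arm 2.4 m, τ = 83.3 × 2.4 = 199.9 N·m clockwise.
Sack of grain: 32 × 9.8 = 313.6 N down at 6.8 m → arm 6.8 m, τ = 313.6 × 6.8 = 2132 N·m clockwise.
Battery pack: 27 × 9.8 = 264.6 N down at 4.1 m → arm 4.1 m, τ = 264.6 × 4.1 = 1085 N·m clockwise.
Load: 16 × 9.8 = 156.8 N down at 5 m → arm 5 m, τ = 156.8 × 5 = 784 N·m clockwise.
Net moment of the loads = 4201 N·m clockwise.
The upward force F acts at the right end, arm 7.4 m, giving F × 7.4 counterclockwise.
Balancing moments: F × 7.4 = 4201, giving F = 4201 / 7.4 = 568 N.

F ≈ 568 N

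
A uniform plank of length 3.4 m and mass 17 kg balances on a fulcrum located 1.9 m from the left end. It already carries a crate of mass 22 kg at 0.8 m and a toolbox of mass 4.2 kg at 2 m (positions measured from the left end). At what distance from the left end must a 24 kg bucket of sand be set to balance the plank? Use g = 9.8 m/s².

x ≈ 3.03 m from the left end

Sum moments about the fulcrum (at 1.9 m from the left end) (the support reaction has zero arm there).
Beam weight: 17 × 9.8 = 166.6 N down at 1.7 m → arm 0.2 m, τ = 166.6 × 0.2 = 33.32 N·m counterclockwise.
Crate: 22 × 9.8 = 215.6 N down at 0.8 m → arm 1.1 m, τ = 215.6 × 1.1 = 237.2 N·m counterclockwise.
Toolbox: 4.2 × 9.8 = 41.16 N down at 2 m → arm 0.1 m, τ = 41.16 × 0.1 = 4.116 N·m clockwise.
Net moment of existing loads = 266.4 N·m counterclockwise.
The bucket of sand weighs 24 × 9.8 = 235.2 N and must supply an equal clockwise moment, so its lever arm about the fulcrum is 266.4 / 235.2 = 1.13 m.
That puts it at 1.9 + 1.13 = 3.03 m from the left end.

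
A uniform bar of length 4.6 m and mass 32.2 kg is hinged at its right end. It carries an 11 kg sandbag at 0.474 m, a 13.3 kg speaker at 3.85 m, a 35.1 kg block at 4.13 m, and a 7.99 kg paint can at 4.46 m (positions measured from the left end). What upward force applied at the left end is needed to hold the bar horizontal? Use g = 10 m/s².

Taking torques about the right end:
Beam weight: 32.2 × 10 = 322 N down at 2.3 m → arm 2.3 m, τ = 322 × 2.3 = 740.6 N·m counterclockwise.
Sandbag: 11 × 10 = 110 N down at 0.474 m → arm 4.126 m, τ = 110 × 4.126 = 453.9 N·m counterclockwise.
Speaker: 13.3 × 10 = 133 N down at 3.85 m → arm 0.75 m, τ = 133 × 0.75 = 99.75 N·m counterclockwise.
Block: 35.1 × 10 = 351 N down at 4.13 m → arm 0.47 m, τ = 351 × 0.47 = 165 N·m counterclockwise.
Paint can: 7.99 × 10 = 79.9 N down at 4.46 m → arm 0.14 m, τ = 79.9 × 0.14 = 11.19 N·m counterclockwise.
Net moment of the loads = 1470 N·m counterclockwise.
The upward force F acts at the left end, arm 4.6 m, giving F × 4.6 clockwise.
Στ = 0 ⇒ F × 4.6 = 1470 ⇒ F = 1470 / 4.6 = 320 N.

F ≈ 320 N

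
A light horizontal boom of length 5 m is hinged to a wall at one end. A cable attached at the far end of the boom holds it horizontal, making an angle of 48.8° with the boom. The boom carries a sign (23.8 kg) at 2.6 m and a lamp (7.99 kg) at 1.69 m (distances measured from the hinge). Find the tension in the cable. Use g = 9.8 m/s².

Sum moments about the hinge (the unknown hinge reaction has zero arm there).
Sign: 23.8 × 9.8 = 233.2 N down at 2.6 m → arm 2.6 m, τ = 233.2 × 2.6 = 606.3 N·m clockwise.
Lamp: 7.99 × 9.8 = 78.3 N down at 1.69 m → arm 1.69 m, τ = 78.3 × 1.69 = 132.3 N·m clockwise.
Total clockwise load moment = 738.6 N·m.
The cable tension T acts at 5 m; only its component perpendicular to the boom, T sinθ, produces torque. sin 48.8° = 0.7524.
Στ = 0 ⇒ T × 5 × 0.7524 = 738.6 ⇒ T = 738.6 / 3.762 = 196 N.

T ≈ 196 N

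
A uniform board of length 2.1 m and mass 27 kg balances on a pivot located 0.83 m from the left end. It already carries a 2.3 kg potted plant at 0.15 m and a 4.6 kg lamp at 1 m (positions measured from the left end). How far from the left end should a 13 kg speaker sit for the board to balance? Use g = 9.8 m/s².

Choose the pivot (at 0.83 m from the left end) as the axis so the support reaction has zero arm there.
Beam weight: 27 × 9.8 = 264.6 N down at 1.05 m → arm 0.22 m, τ = 264.6 × 0.22 = 58.21 N·m clockwise.
Potted plant: 2.3 × 9.8 = 22.54 N down at 0.15 m → arm 0.68 m, τ = 22.54 × 0.68 = 15.33 N·m counterclockwise.
Lamp: 4.6 × 9.8 = 45.08 N down at 1 m → arm 0.17 m, τ = 45.08 × 0.17 = 7.664 N·m clockwise.
Net moment of existing loads = 50.54 N·m clockwise.
The speaker weighs 13 × 9.8 = 127.4 N and must supply an equal counterclockwise moment, so its lever arm about the pivot is 50.54 / 127.4 = 0.397 m.
That puts it at 0.83 − 0.397 = 0.433 m from the left end.

x ≈ 0.433 m from the left end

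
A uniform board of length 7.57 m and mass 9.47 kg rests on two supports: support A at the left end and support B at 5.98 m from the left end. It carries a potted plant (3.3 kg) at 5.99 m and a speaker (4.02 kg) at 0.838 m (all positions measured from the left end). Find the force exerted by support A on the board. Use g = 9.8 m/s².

R_A ≈ 67.9 N

Taking torques about support B:
Beam weight: 9.47 × 9.8 = 92.81 N down at 3.785 m → arm 2.195 m, τ = 92.81 × 2.195 = 203.7 N·m counterclockwise.
Potted plant: 3.3 × 9.8 = 32.34 N down at 5.99 m → arm 0.01 m, τ = 32.34 × 0.01 = 0.3234 N·m clockwise.
Speaker: 4.02 × 9.8 = 39.4 N down at 0.838 m → arm 5.142 m, τ = 39.4 × 5.142 = 202.6 N·m counterclockwise.
Net load moment about support B = 406 N·m counterclockwise.
Reaction R at support A is upward at 0 m, arm 5.98 m → moment R × 5.98 clockwise.
Setting net torque to zero: R × 5.98 = 406 → R = 67.9 N.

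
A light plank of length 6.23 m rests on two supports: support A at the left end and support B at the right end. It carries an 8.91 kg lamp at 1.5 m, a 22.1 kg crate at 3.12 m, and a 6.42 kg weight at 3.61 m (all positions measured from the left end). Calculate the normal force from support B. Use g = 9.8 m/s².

Sum moments about support A (its reaction then has zero moment arm).
Lamp: 8.91 × 9.8 = 87.32 N down at 1.5 m → arm 1.5 m, τ = 87.32 × 1.5 = 131 N·m clockwise.
Crate: 22.1 × 9.8 = 216.6 N down at 3.12 m → arm 3.12 m, τ = 216.6 × 3.12 = 675.8 N·m clockwise.
Weight: 6.42 × 9.8 = 62.92 N down at 3.61 m → arm 3.61 m, τ = 62.92 × 3.61 = 227.1 N·m clockwise.
Net load moment about support A = 1034 N·m clockwise.
Reaction R at support B is upward at 6.23 m, arm 6.23 m → moment R × 6.23 counterclockwise.
For rotational equilibrium, R × 6.23 = 1034, so R = 166 N.

R_B ≈ 166 N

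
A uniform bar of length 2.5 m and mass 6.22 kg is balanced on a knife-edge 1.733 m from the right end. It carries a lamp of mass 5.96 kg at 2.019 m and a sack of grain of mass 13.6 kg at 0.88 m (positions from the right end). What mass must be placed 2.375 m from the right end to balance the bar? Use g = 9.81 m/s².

Taking torques about the knife-edge (at 1.733 m from the right end):
Beam weight: 6.22 × 9.81 = 61.02 N down at 1.25 m → arm 0.483 m, τ = 61.02 × 0.483 = 29.47 N·m clockwise.
Lamp: 5.96 × 9.81 = 58.47 N down at 2.019 m → arm 0.286 m, τ = 58.47 × 0.286 = 16.72 N·m counterclockwise.
Sack of grain: 13.6 × 9.81 = 133.4 N down at 0.88 m → arm 0.853 m, τ = 133.4 × 0.853 = 113.8 N·m clockwise.
Net moment of known loads = 126.5 N·m clockwise.
An unknown mass m at 2.375 m has arm 0.642 m; its moment is m·g·0.642 counterclockwise.
Setting net torque to zero: m × 9.81 × 0.642 = 126.5 → m = 126.5 / (9.81 × 0.642) = 20.1 kg.

m ≈ 20.1 kg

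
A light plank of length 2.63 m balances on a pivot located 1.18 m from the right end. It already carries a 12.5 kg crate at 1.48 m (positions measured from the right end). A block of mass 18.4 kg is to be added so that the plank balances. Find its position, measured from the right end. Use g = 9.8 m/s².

x ≈ 0.976 m from the right end

Choose the pivot (at 1.18 m from the right end) as the axis so the support reaction has zero arm there.
Crate: 12.5 × 9.8 = 122.5 N down at 1.48 m → arm 0.3 m, τ = 122.5 × 0.3 = 36.75 N·m counterclockwise.
Net moment of existing loads = 36.75 N·m counterclockwise.
The block weighs 18.4 × 9.8 = 180.3 N and must supply an equal clockwise moment, so its lever arm about the pivot is 36.75 / 180.3 = 0.204 m.
That puts it at 1.18 − 0.204 = 0.976 m from the right end.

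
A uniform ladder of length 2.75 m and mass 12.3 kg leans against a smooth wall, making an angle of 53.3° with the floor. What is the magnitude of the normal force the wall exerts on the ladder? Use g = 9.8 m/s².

Taking torques about the foot of the ladder:
Ladder weight 12.3×9.8 = 120.5 N acts at 1.375 m along the ladder; its horizontal arm is 1.375·cos53.3° = 0.8217 m → τ = 99.01 N·m clockwise.
Wall normal N acts horizontally at the top; its moment arm is the height L sinθ = 2.75·sin53.3° = 2.205 m, counterclockwise.
Balancing moments: N × 2.205 = 99.01, giving N = 44.9 N.

N_wall ≈ 44.9 N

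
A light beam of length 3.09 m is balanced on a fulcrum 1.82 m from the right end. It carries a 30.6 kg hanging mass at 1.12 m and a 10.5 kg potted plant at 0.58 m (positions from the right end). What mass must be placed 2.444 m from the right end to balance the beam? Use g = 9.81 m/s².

Take moments about the fulcrum (at 1.82 m from the right end).
Hanging mass: 30.6 × 9.81 = 300.2 N down at 1.12 m → arm 0.7 m, τ = 300.2 × 0.7 = 210.1 N·m clockwise.
Potted plant: 10.5 × 9.81 = 103 N down at 0.58 m → arm 1.24 m, τ = 103 × 1.24 = 127.7 N·m clockwise.
Net moment of known loads = 337.8 N·m clockwise.
An unknown mass m at 2.444 m has arm 0.624 m; its moment is m·g·0.624 counterclockwise.
Setting net torque to zero: m × 9.81 × 0.624 = 337.8 → m = 337.8 / (9.81 × 0.624) = 55.2 kg.

m ≈ 55.2 kg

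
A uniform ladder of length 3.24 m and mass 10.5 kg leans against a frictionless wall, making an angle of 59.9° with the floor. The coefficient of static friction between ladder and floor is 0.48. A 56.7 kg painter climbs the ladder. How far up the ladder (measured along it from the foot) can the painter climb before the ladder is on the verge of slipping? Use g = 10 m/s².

d ≈ 2.88 m

Sum moments about the foot of the ladder (the floor normal and friction both act there and drop out).
Ladder weight 10.5×10 = 105 N acts at 1.62 m along the ladder; its horizontal arm is 1.62·cos59.9° = 0.8124 m → τ = 85.3 N·m clockwise.
Painter weight 56.7×10 = 567 N at distance d → arm d·cos59.9° → τ = 567·d·0.5015 clockwise.
Wall normal N at the top has arm L sinθ = 2.803 m counterclockwise, so Στ = 0 gives N·2.803 = 85.3 + 284.4·d.
ΣFy = 0 ⇒ N_floor = 672 N, so the maximum friction is μ_s·N_floor = 0.48×672 = 322.6 N. ΣFx = 0 ⇒ N_wall = f, so at the slipping point N = 322.6 N.
Substituting: 322.6×2.803 = 85.3 + 284.4·d ⇒ d = (904.2 − 85.3) / 284.4 = 2.88 m.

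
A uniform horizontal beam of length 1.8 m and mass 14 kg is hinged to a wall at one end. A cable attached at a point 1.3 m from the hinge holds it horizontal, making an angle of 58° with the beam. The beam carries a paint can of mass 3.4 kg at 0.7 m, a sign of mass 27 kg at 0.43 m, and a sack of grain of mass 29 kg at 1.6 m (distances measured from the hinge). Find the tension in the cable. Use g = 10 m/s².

Sum moments about the hinge (the unknown hinge reaction has zero arm there).
Beam weight: 14 × 10 = 140 N down at 0.9 m → arm 0.9 m, τ = 140 × 0.9 = 126 N·m clockwise.
Paint can: 3.4 × 10 = 34 N down at 0.7 m → arm 0.7 m, τ = 34 × 0.7 = 23.8 N·m clockwise.
Sign: 27 × 10 = 270 N down at 0.43 m → arm 0.43 m, τ = 270 × 0.43 = 116.1 N·m clockwise.
Sack of grain: 29 × 10 = 290 N down at 1.6 m → arm 1.6 m, τ = 290 × 1.6 = 464 N·m clockwise.
Total clockwise load moment = 729.9 N·m.
The cable tension T acts at 1.3 m; only its component perpendicular to the beam, T sinθ, produces torque. sin 58° = 0.848.
Setting net torque to zero: T × 1.3 × 0.848 = 729.9 → T = 729.9 / 1.102 = 662 N.

T ≈ 662 N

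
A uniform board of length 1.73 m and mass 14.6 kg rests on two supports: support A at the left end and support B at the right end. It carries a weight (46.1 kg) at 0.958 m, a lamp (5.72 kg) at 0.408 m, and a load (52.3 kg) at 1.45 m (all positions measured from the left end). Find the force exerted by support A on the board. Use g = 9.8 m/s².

R_A ≈ 399 N

About support B:
Beam weight: 14.6 × 9.8 = 143.1 N down at 0.865 m → arm 0.865 m, τ = 143.1 × 0.865 = 123.8 N·m counterclockwise.
Weight: 46.1 × 9.8 = 451.8 N down at 0.958 m → arm 0.772 m, τ = 451.8 × 0.772 = 348.8 N·m counterclockwise.
Lamp: 5.72 × 9.8 = 56.06 N down at 0.408 m → arm 1.322 m, τ = 56.06 × 1.322 = 74.11 N·m counterclockwise.
Load: 52.3 × 9.8 = 512.5 N down at 1.45 m → arm 0.28 m, τ = 512.5 × 0.28 = 143.5 N·m counterclockwise.
Net load moment about support B = 690.2 N·m counterclockwise.
Reaction R at support A is upward at 0 m, arm 1.73 m → moment R × 1.73 clockwise.
For rotational equilibrium, R × 1.73 = 690.2, so R = 399 N.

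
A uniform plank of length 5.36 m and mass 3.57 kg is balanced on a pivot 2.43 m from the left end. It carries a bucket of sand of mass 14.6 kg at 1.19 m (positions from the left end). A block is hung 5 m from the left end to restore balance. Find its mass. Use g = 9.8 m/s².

About the pivot (at 2.43 m from the left end):
Beam weight: 3.57 × 9.8 = 34.99 N down at 2.68 m → arm 0.25 m, τ = 34.99 × 0.25 = 8.748 N·m clockwise.
Bucket of sand: 14.6 × 9.8 = 143.1 N down at 1.19 m → arm 1.24 m, τ = 143.1 × 1.24 = 177.4 N·m counterclockwise.
Net moment of known loads = 168.7 N·m counterclockwise.
An unknown mass m at 5 m has arm 2.57 m; its moment is m·g·2.57 clockwise.
Στ = 0 ⇒ m × 9.8 × 2.57 = 168.7 ⇒ m = 168.7 / (9.8 × 2.57) = 6.7 kg.

m ≈ 6.7 kg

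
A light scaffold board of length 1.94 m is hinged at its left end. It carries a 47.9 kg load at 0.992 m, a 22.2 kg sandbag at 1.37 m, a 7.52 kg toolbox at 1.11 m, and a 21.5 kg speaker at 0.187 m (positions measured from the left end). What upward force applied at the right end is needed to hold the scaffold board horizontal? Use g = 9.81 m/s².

Sum moments about the left end (the unknown pivot reaction has zero arm there).
Load: 47.9 × 9.81 = 469.9 N down at 0.992 m → arm 0.992 m, τ = 469.9 × 0.992 = 466.1 N·m clockwise.
Sandbag: 22.2 × 9.81 = 217.8 N down at 1.37 m → arm 1.37 m, τ = 217.8 × 1.37 = 298.4 N·m clockwise.
Toolbox: 7.52 × 9.81 = 73.77 N down at 1.11 m → arm 1.11 m, τ = 73.77 × 1.11 = 81.88 N·m clockwise.
Speaker: 21.5 × 9.81 = 210.9 N down at 0.187 m → arm 0.187 m, τ = 210.9 × 0.187 = 39.44 N·m clockwise.
Net moment of the loads = 885.8 N·m clockwise.
The upward force F acts at the right end, arm 1.94 m, giving F × 1.94 counterclockwise.
Balancing moments: F × 1.94 = 885.8, giving F = 885.8 / 1.94 = 457 N.

F ≈ 457 N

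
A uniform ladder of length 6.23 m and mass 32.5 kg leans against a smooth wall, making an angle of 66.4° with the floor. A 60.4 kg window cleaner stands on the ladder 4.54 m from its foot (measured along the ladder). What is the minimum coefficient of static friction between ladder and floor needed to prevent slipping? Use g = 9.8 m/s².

μ_min ≈ 0.283

Taking torques about the foot of the ladder:
Ladder weight 32.5×9.8 = 318.5 N acts at 3.115 m along the ladder; its horizontal arm is 3.115·cos66.4° = 1.247 m → τ = 397.2 N·m clockwise.
Window cleaner: 60.4×9.8 = 591.9 N at 4.54 m → arm 1.818 m → τ = 1076 N·m clockwise.
Wall normal N acts horizontally at the top; its moment arm is the height L sinθ = 6.23·sin66.4° = 5.709 m, counterclockwise.
Setting net torque to zero: N × 5.709 = 1473 → N = 258 N.
ΣFx = 0 ⇒ f = N_wall = 258 N. ΣFy = 0 ⇒ N_floor = 910.4 N.
μ_min = f / N_floor = 258 / 910.4 = 0.283.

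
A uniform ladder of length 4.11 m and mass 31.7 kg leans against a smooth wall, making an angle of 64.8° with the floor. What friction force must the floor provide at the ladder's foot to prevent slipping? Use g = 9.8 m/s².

f ≈ 73.1 N

Take moments about the foot of the ladder.
Ladder weight 31.7×9.8 = 310.7 N acts at 2.055 m along the ladder; its horizontal arm is 2.055·cos64.8° = 0.875 m → τ = 271.9 N·m clockwise.
Wall normal N acts horizontally at the top; its moment arm is the height L sinθ = 4.11·sin64.8° = 3.719 m, counterclockwise.
Setting net torque to zero: N × 3.719 = 271.9 → N = 73.1 N.
ΣFx = 0: friction at the foot balances the wall's push, so f = N_wall = 73.1 N.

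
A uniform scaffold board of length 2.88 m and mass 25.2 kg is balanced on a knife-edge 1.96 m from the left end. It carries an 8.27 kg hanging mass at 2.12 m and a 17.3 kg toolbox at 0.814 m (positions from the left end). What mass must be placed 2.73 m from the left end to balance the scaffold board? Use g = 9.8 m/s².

Taking torques about the knife-edge (at 1.96 m from the left end):
Beam weight: 25.2 × 9.8 = 247 N down at 1.44 m → arm 0.52 m, τ = 247 × 0.52 = 128.4 N·m counterclockwise.
Hanging mass: 8.27 × 9.8 = 81.05 N down at 2.12 m → arm 0.16 m, τ = 81.05 × 0.16 = 12.97 N·m clockwise.
Toolbox: 17.3 × 9.8 = 169.5 N down at 0.814 m → arm 1.146 m, τ = 169.5 × 1.146 = 194.2 N·m counterclockwise.
Net moment of known loads = 309.6 N·m counterclockwise.
An unknown mass m at 2.73 m has arm 0.77 m; its moment is m·g·0.77 clockwise.
Setting net torque to zero: m × 9.8 × 0.77 = 309.6 → m = 309.6 / (9.8 × 0.77) = 41 kg.

m ≈ 41 kg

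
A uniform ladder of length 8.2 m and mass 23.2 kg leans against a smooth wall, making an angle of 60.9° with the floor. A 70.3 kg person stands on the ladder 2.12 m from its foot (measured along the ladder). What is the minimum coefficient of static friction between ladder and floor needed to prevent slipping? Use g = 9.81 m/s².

μ_min ≈ 0.177

About the foot of the ladder:
Ladder weight 23.2×9.81 = 227.6 N acts at 4.1 m along the ladder; its horizontal arm is 4.1·cos60.9° = 1.994 m → τ = 453.8 N·m clockwise.
Person: 70.3×9.81 = 689.6 N at 2.12 m → arm 1.031 m → τ = 711 N·m clockwise.
Wall normal N acts horizontally at the top; its moment arm is the height L sinθ = 8.2·sin60.9° = 7.165 m, counterclockwise.
Setting net torque to zero: N × 7.165 = 1165 → N = 162.6 N.
ΣFx = 0 ⇒ f = N_wall = 162.6 N. ΣFy = 0 ⇒ N_floor = 917.2 N.
μ_min = f / N_floor = 162.6 / 917.2 = 0.177.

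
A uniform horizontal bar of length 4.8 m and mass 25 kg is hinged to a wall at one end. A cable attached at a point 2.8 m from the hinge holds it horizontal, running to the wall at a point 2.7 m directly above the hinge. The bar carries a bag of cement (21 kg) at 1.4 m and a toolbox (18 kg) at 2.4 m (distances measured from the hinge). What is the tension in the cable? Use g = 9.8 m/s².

T ≈ 669 N

Choose the hinge as the axis so the unknown hinge reaction has zero arm there.
Beam weight: 25 × 9.8 = 245 N down at 2.4 m → arm 2.4 m, τ = 245 × 2.4 = 588 N·m clockwise.
Bag of cement: 21 × 9.8 = 205.8 N down at 1.4 m → arm 1.4 m, τ = 205.8 × 1.4 = 288.1 N·m clockwise.
Toolbox: 18 × 9.8 = 176.4 N down at 2.4 m → arm 2.4 m, τ = 176.4 × 2.4 = 423.4 N·m clockwise.
Total clockwise load moment = 1300 N·m.
The cable tension T acts at 2.8 m; only its component perpendicular to the bar, T sinθ, produces torque. sinθ = h/√(h²+d²) = 2.7/√(2.7²+2.8²) = 0.6941.
Setting net torque to zero: T × 2.8 × 0.6941 = 1300 → T = 1300 / 1.943 = 669 N.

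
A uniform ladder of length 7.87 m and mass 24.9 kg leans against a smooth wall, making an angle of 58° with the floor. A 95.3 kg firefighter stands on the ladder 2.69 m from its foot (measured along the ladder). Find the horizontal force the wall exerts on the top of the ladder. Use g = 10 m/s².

N_wall ≈ 281 N

Take moments about the foot of the ladder.
Ladder weight 24.9×10 = 249 N acts at 3.935 m along the ladder; its horizontal arm is 3.935·cos58° = 2.085 m → τ = 519.2 N·m clockwise.
Firefighter: 95.3×10 = 953 N at 2.69 m → arm 1.425 m → τ = 1358 N·m clockwise.
Wall normal N acts horizontally at the top; its moment arm is the height L sinθ = 7.87·sin58° = 6.674 m, counterclockwise.
Στ = 0 ⇒ N × 6.674 = 1877 ⇒ N = 281 N.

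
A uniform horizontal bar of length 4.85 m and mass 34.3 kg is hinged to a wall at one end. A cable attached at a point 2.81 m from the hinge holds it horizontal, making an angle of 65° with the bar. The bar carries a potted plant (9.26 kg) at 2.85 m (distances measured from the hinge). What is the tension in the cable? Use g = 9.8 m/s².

T ≈ 422 N

Take moments about the hinge.
Beam weight: 34.3 × 9.8 = 336.1 N down at 2.425 m → arm 2.425 m, τ = 336.1 × 2.425 = 815 N·m clockwise.
Potted plant: 9.26 × 9.8 = 90.75 N down at 2.85 m → arm 2.85 m, τ = 90.75 × 2.85 = 258.6 N·m clockwise.
Total clockwise load moment = 1074 N·m.
The cable tension T acts at 2.81 m; only its component perpendicular to the bar, T sinθ, produces torque. sin 65° = 0.9063.
Balancing moments: T × 2.81 × 0.9063 = 1074, giving T = 1074 / 2.547 = 422 N.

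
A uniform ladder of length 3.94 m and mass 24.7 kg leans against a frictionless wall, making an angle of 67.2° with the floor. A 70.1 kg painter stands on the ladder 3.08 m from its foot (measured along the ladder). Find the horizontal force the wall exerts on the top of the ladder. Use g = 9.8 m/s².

Take moments about the foot of the ladder.
Ladder weight 24.7×9.8 = 242.1 N acts at 1.97 m along the ladder; its horizontal arm is 1.97·cos67.2° = 0.7634 m → τ = 184.8 N·m clockwise.
Painter: 70.1×9.8 = 687 N at 3.08 m → arm 1.194 m → τ = 820.3 N·m clockwise.
Wall normal N acts horizontally at the top; its moment arm is the height L sinθ = 3.94·sin67.2° = 3.632 m, counterclockwise.
Balancing moments: N × 3.632 = 1005, giving N = 277 N.

N_wall ≈ 277 N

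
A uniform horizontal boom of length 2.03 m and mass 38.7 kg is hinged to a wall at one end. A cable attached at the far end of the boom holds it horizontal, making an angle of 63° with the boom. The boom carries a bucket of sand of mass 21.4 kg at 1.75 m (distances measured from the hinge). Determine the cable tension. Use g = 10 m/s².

Taking torques about the hinge:
Beam weight: 38.7 × 10 = 387 N down at 1.015 m → arm 1.015 m, τ = 387 × 1.015 = 392.8 N·m clockwise.
Bucket of sand: 21.4 × 10 = 214 N down at 1.75 m → arm 1.75 m, τ = 214 × 1.75 = 374.5 N·m clockwise.
Total clockwise load moment = 767.3 N·m.
The cable tension T acts at 2.03 m; only its component perpendicular to the boom, T sinθ, produces torque. sin 63° = 0.891.
Setting net torque to zero: T × 2.03 × 0.891 = 767.3 → T = 767.3 / 1.809 = 424 N.

T ≈ 424 N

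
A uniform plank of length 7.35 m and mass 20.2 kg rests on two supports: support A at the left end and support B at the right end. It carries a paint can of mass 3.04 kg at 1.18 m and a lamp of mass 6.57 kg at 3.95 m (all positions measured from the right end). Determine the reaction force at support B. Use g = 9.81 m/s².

Choose support A as the axis so its reaction then has zero moment arm.
Beam weight: 20.2 × 9.81 = 198.2 N down at 3.675 m → arm 3.675 m, τ = 198.2 × 3.675 = 728.4 N·m clockwise.
Paint can: 3.04 × 9.81 = 29.82 N down at 1.18 m → arm 6.17 m, τ = 29.82 × 6.17 = 184 N·m clockwise.
Lamp: 6.57 × 9.81 = 64.45 N down at 3.95 m → arm 3.4 m, τ = 64.45 × 3.4 = 219.1 N·m clockwise.
Net load moment about support A = 1132 N·m clockwise.
Reaction R at support B is upward at 0 m, arm 7.35 m → moment R × 7.35 counterclockwise.
Setting net torque to zero: R × 7.35 = 1132 → R = 154 N.

R_B ≈ 154 N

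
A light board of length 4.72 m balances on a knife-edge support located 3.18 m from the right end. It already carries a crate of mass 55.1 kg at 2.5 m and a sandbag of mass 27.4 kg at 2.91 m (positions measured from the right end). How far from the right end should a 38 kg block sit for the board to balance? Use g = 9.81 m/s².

x ≈ 4.36 m from the right end

About the knife-edge support (at 3.18 m from the right end):
Crate: 55.1 × 9.81 = 540.5 N down at 2.5 m → arm 0.68 m, τ = 540.5 × 0.68 = 367.5 N·m clockwise.
Sandbag: 27.4 × 9.81 = 268.8 N down at 2.91 m → arm 0.27 m, τ = 268.8 × 0.27 = 72.58 N·m clockwise.
Net moment of existing loads = 440.1 N·m clockwise.
The block weighs 38 × 9.81 = 372.8 N and must supply an equal counterclockwise moment, so its lever arm about the knife-edge support is 440.1 / 372.8 = 1.18 m.
That puts it at 3.18 + 1.18 = 4.36 m from the right end.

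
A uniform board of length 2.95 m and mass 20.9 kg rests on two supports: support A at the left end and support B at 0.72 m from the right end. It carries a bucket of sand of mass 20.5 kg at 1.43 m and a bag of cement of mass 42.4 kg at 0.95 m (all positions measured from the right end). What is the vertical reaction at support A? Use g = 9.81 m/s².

R_A ≈ 176 N

Choose support B as the axis so its reaction then has zero moment arm.
Beam weight: 20.9 × 9.81 = 205 N down at 1.475 m → arm 0.755 m, τ = 205 × 0.755 = 154.8 N·m counterclockwise.
Bucket of sand: 20.5 × 9.81 = 201.1 N down at 1.43 m → arm 0.71 m, τ = 201.1 × 0.71 = 142.8 N·m counterclockwise.
Bag of cement: 42.4 × 9.81 = 415.9 N down at 0.95 m → arm 0.23 m, τ = 415.9 × 0.23 = 95.66 N·m counterclockwise.
Net load moment about support B = 393.3 N·m counterclockwise.
Reaction R at support A is upward at 2.95 m, arm 2.23 m → moment R × 2.23 clockwise.
Setting net torque to zero: R × 2.23 = 393.3 → R = 176 N.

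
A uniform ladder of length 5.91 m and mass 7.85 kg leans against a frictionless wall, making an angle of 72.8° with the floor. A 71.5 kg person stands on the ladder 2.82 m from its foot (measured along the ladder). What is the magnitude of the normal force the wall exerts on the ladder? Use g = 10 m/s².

N_wall ≈ 118 N

Sum moments about the foot of the ladder (the floor normal and friction both act there and drop out).
Ladder weight 7.85×10 = 78.5 N acts at 2.955 m along the ladder; its horizontal arm is 2.955·cos72.8° = 0.8738 m → τ = 68.59 N·m clockwise.
Person: 71.5×10 = 715 N at 2.82 m → arm 0.8339 m → τ = 596.2 N·m clockwise.
Wall normal N acts horizontally at the top; its moment arm is the height L sinθ = 5.91·sin72.8° = 5.646 m, counterclockwise.
Στ = 0 ⇒ N × 5.646 = 664.8 ⇒ N = 118 N.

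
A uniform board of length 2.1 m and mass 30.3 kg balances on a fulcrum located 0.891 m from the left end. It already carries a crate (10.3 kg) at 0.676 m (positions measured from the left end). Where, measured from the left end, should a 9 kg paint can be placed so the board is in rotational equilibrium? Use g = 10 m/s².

x ≈ 0.602 m from the left end

Choose the fulcrum (at 0.891 m from the left end) as the axis so the support reaction has zero arm there.
Beam weight: 30.3 × 10 = 303 N down at 1.05 m → arm 0.159 m, τ = 303 × 0.159 = 48.18 N·m clockwise.
Crate: 10.3 × 10 = 103 N down at 0.676 m → arm 0.215 m, τ = 103 × 0.215 = 22.14 N·m counterclockwise.
Net moment of existing loads = 26.04 N·m clockwise.
The paint can weighs 9 × 10 = 90 N and must supply an equal counterclockwise moment, so its lever arm about the fulcrum is 26.04 / 90 = 0.289 m.
That puts it at 0.891 − 0.289 = 0.602 m from the left end.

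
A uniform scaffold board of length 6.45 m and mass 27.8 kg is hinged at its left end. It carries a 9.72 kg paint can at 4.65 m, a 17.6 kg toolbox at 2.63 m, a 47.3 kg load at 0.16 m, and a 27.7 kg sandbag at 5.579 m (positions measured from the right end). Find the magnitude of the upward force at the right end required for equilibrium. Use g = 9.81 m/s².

F ≈ 754 N

Choose the left end as the axis so the unknown pivot reaction has zero arm there.
Beam weight: 27.8 × 9.81 = 272.7 N down at 3.225 m → arm 3.225 m, τ = 272.7 × 3.225 = 879.5 N·m clockwise.
Paint can: 9.72 × 9.81 = 95.35 N down at 4.65 m → arm 1.8 m, τ = 95.35 × 1.8 = 171.6 N·m clockwise.
Toolbox: 17.6 × 9.81 = 172.7 N down at 2.63 m → arm 3.82 m, τ = 172.7 × 3.82 = 659.7 N·m clockwise.
Load: 47.3 × 9.81 = 464 N down at 0.16 m → arm 6.29 m, τ = 464 × 6.29 = 2919 N·m clockwise.
Sandbag: 27.7 × 9.81 = 271.7 N down at 5.579 m → arm 0.871 m, τ = 271.7 × 0.871 = 236.7 N·m clockwise.
Net moment of the loads = 4866 N·m clockwise.
The upward force F acts at the right end, arm 6.45 m, giving F × 6.45 counterclockwise.
For rotational equilibrium, F × 6.45 = 4866, so F = 4866 / 6.45 = 754 N.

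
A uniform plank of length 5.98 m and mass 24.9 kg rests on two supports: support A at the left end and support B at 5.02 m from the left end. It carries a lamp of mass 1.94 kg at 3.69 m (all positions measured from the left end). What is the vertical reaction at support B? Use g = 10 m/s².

Taking torques about support A:
Beam weight: 24.9 × 10 = 249 N down at 2.99 m → arm 2.99 m, τ = 249 × 2.99 = 744.5 N·m clockwise.
Lamp: 1.94 × 10 = 19.4 N down at 3.69 m → arm 3.69 m, τ = 19.4 × 3.69 = 71.59 N·m clockwise.
Net load moment about support A = 816.1 N·m clockwise.
Reaction R at support B is upward at 5.02 m, arm 5.02 m → moment R × 5.02 counterclockwise.
Balancing moments: R × 5.02 = 816.1, giving R = 163 N.

R_B ≈ 163 N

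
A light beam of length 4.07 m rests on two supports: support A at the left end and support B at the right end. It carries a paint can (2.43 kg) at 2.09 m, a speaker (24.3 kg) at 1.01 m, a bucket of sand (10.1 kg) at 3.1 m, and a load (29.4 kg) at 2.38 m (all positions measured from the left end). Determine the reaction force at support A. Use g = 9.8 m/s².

R_A ≈ 334 N

Sum moments about support B (its reaction then has zero moment arm).
Paint can: 2.43 × 9.8 = 23.81 N down at 2.09 m → arm 1.98 m, τ = 23.81 × 1.98 = 47.14 N·m counterclockwise.
Speaker: 24.3 × 9.8 = 238.1 N down at 1.01 m → arm 3.06 m, τ = 238.1 × 3.06 = 728.6 N·m counterclockwise.
Bucket of sand: 10.1 × 9.8 = 98.98 N down at 3.1 m → arm 0.97 m, τ = 98.98 × 0.97 = 96.01 N·m counterclockwise.
Load: 29.4 × 9.8 = 288.1 N down at 2.38 m → arm 1.69 m, τ = 288.1 × 1.69 = 486.9 N·m counterclockwise.
Net load moment about support B = 1359 N·m counterclockwise.
Reaction R at support A is upward at 0 m, arm 4.07 m → moment R × 4.07 clockwise.
Setting net torque to zero: R × 4.07 = 1359 → R = 334 N.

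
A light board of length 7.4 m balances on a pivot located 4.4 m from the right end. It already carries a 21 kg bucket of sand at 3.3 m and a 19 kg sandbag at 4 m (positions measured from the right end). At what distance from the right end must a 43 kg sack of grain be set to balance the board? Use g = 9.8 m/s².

x ≈ 5.11 m from the right end

Sum moments about the pivot (at 4.4 m from the right end) (the support reaction has zero arm there).
Bucket of sand: 21 × 9.8 = 205.8 N down at 3.3 m → arm 1.1 m, τ = 205.8 × 1.1 = 226.4 N·m clockwise.
Sandbag: 19 × 9.8 = 186.2 N down at 4 m → arm 0.4 m, τ = 186.2 × 0.4 = 74.48 N·m clockwise.
Net moment of existing loads = 300.9 N·m clockwise.
The sack of grain weighs 43 × 9.8 = 421.4 N and must supply an equal counterclockwise moment, so its lever arm about the pivot is 300.9 / 421.4 = 0.714 m.
That puts it at 4.4 + 0.714 = 5.11 m from the right end.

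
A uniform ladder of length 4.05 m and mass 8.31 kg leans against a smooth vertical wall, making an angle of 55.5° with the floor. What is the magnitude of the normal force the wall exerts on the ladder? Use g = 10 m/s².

N_wall ≈ 28.6 N

Sum moments about the foot of the ladder (the floor normal and friction both act there and drop out).
Ladder weight 8.31×10 = 83.1 N acts at 2.025 m along the ladder; its horizontal arm is 2.025·cos55.5° = 1.147 m → τ = 95.32 N·m clockwise.
Wall normal N acts horizontally at the top; its moment arm is the height L sinθ = 4.05·sin55.5° = 3.338 m, counterclockwise.
Balancing moments: N × 3.338 = 95.32, giving N = 28.6 N.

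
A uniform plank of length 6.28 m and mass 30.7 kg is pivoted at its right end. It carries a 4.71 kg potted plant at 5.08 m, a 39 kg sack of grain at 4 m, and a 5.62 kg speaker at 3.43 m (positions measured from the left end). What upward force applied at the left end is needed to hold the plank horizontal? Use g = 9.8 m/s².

F ≈ 323 N

Sum moments about the right end (the unknown pivot reaction has zero arm there).
Beam weight: 30.7 × 9.8 = 300.9 N down at 3.14 m → arm 3.14 m, τ = 300.9 × 3.14 = 944.8 N·m counterclockwise.
Potted plant: 4.71 × 9.8 = 46.16 N down at 5.08 m → arm 1.2 m, τ = 46.16 × 1.2 = 55.39 N·m counterclockwise.
Sack of grain: 39 × 9.8 = 382.2 N down at 4 m → arm 2.28 m, τ = 382.2 × 2.28 = 871.4 N·m counterclockwise.
Speaker: 5.62 × 9.8 = 55.08 N down at 3.43 m → arm 2.85 m, τ = 55.08 × 2.85 = 157 N·m counterclockwise.
Net moment of the loads = 2029 N·m counterclockwise.
The upward force F acts at the left end, arm 6.28 m, giving F × 6.28 clockwise.
Setting net torque to zero: F × 6.28 = 2029 → F = 2029 / 6.28 = 323 N.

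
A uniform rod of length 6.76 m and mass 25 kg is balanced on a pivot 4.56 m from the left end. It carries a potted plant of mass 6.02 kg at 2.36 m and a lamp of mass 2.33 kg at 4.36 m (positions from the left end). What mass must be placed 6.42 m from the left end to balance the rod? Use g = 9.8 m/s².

m ≈ 23.2 kg

Take moments about the pivot (at 4.56 m from the left end).
Beam weight: 25 × 9.8 = 245 N down at 3.38 m → arm 1.18 m, τ = 245 × 1.18 = 289.1 N·m counterclockwise.
Potted plant: 6.02 × 9.8 = 59 N down at 2.36 m → arm 2.2 m, τ = 59 × 2.2 = 129.8 N·m counterclockwise.
Lamp: 2.33 × 9.8 = 22.83 N down at 4.36 m → arm 0.2 m, τ = 22.83 × 0.2 = 4.566 N·m counterclockwise.
Net moment of known loads = 423.5 N·m counterclockwise.
An unknown mass m at 6.42 m has arm 1.86 m; its moment is m·g·1.86 clockwise.
Setting net torque to zero: m × 9.8 × 1.86 = 423.5 → m = 423.5 / (9.8 × 1.86) = 23.2 kg.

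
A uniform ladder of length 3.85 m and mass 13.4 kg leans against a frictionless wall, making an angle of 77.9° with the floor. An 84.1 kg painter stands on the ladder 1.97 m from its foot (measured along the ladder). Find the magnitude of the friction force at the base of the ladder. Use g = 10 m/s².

f ≈ 107 N

Take moments about the foot of the ladder.
Ladder weight 13.4×10 = 134 N acts at 1.925 m along the ladder; its horizontal arm is 1.925·cos77.9° = 0.4035 m → τ = 54.07 N·m clockwise.
Painter: 84.1×10 = 841 N at 1.97 m → arm 0.4129 m → τ = 347.2 N·m clockwise.
Wall normal N acts horizontally at the top; its moment arm is the height L sinθ = 3.85·sin77.9° = 3.764 m, counterclockwise.
For rotational equilibrium, N × 3.764 = 401.3, so N = 107 N.
ΣFx = 0: friction at the foot balances the wall's push, so f = N_wall = 107 N.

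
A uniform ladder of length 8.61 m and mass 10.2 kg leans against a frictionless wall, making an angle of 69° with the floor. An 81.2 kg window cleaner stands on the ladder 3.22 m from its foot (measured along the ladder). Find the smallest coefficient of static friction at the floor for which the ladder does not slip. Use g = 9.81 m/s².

μ_min ≈ 0.149

Take moments about the foot of the ladder.
Ladder weight 10.2×9.81 = 100.1 N acts at 4.305 m along the ladder; its horizontal arm is 4.305·cos69° = 1.543 m → τ = 154.5 N·m clockwise.
Window cleaner: 81.2×9.81 = 796.6 N at 3.22 m → arm 1.154 m → τ = 919.3 N·m clockwise.
Wall normal N acts horizontally at the top; its moment arm is the height L sinθ = 8.61·sin69° = 8.038 m, counterclockwise.
Balancing moments: N × 8.038 = 1074, giving N = 133.6 N.
ΣFx = 0 ⇒ f = N_wall = 133.6 N. ΣFy = 0 ⇒ N_floor = 896.7 N.
μ_min = f / N_floor = 133.6 / 896.7 = 0.149.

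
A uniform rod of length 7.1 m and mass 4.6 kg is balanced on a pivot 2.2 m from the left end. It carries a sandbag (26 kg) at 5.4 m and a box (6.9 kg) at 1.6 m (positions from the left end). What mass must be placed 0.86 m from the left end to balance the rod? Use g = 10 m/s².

m ≈ 63.6 kg

Taking torques about the pivot (at 2.2 m from the left end):
Beam weight: 4.6 × 10 = 46 N down at 3.55 m → arm 1.35 m, τ = 46 × 1.35 = 62.1 N·m clockwise.
Sandbag: 26 × 10 = 260 N down at 5.4 m → arm 3.2 m, τ = 260 × 3.2 = 832 N·m clockwise.
Box: 6.9 × 10 = 69 N down at 1.6 m → arm 0.6 m, τ = 69 × 0.6 = 41.4 N·m counterclockwise.
Net moment of known loads = 852.7 N·m clockwise.
An unknown mass m at 0.86 m has arm 1.34 m; its moment is m·g·1.34 counterclockwise.
Στ = 0 ⇒ m × 10 × 1.34 = 852.7 ⇒ m = 852.7 / (10 × 1.34) = 63.6 kg.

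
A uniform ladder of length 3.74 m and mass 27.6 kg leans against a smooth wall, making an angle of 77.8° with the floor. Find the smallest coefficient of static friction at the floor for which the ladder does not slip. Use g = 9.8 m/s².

μ_min ≈ 0.108

Sum moments about the foot of the ladder (the floor normal and friction both act there and drop out).
Ladder weight 27.6×9.8 = 270.5 N acts at 1.87 m along the ladder; its horizontal arm is 1.87·cos77.8° = 0.3952 m → τ = 106.9 N·m clockwise.
Wall normal N acts horizontally at the top; its moment arm is the height L sinθ = 3.74·sin77.8° = 3.656 m, counterclockwise.
Balancing moments: N × 3.656 = 106.9, giving N = 29.24 N.
ΣFx = 0 ⇒ f = N_wall = 29.24 N. ΣFy = 0 ⇒ N_floor = 270.5 N.
μ_min = f / N_floor = 29.24 / 270.5 = 0.108.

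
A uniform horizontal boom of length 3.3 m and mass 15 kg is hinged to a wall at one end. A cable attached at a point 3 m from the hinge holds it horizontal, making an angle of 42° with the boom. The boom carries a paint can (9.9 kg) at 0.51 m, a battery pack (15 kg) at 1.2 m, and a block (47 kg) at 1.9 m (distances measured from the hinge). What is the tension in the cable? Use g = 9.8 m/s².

Take moments about the hinge.
Beam weight: 15 × 9.8 = 147 N down at 1.65 m → arm 1.65 m, τ = 147 × 1.65 = 242.5 N·m clockwise.
Paint can: 9.9 × 9.8 = 97.02 N down at 0.51 m → arm 0.51 m, τ = 97.02 × 0.51 = 49.48 N·m clockwise.
Battery pack: 15 × 9.8 = 147 N down at 1.2 m → arm 1.2 m, τ = 147 × 1.2 = 176.4 N·m clockwise.
Block: 47 × 9.8 = 460.6 N down at 1.9 m → arm 1.9 m, τ = 460.6 × 1.9 = 875.1 N·m clockwise.
Total clockwise load moment = 1343 N·m.
The cable tension T acts at 3 m; only its component perpendicular to the boom, T sinθ, produces torque. sin 42° = 0.6691.
Setting net torque to zero: T × 3 × 0.6691 = 1343 → T = 1343 / 2.007 = 669 N.

T ≈ 669 N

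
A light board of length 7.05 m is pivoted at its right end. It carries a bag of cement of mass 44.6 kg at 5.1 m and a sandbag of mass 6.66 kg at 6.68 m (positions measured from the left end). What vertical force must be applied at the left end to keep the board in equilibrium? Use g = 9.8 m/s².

Take moments about the right end.
Bag of cement: 44.6 × 9.8 = 437.1 N down at 5.1 m → arm 1.95 m, τ = 437.1 × 1.95 = 852.3 N·m counterclockwise.
Sandbag: 6.66 × 9.8 = 65.27 N down at 6.68 m → arm 0.37 m, τ = 65.27 × 0.37 = 24.15 N·m counterclockwise.
Net moment of the loads = 876.4 N·m counterclockwise.
The upward force F acts at the left end, arm 7.05 m, giving F × 7.05 clockwise.
Balancing moments: F × 7.05 = 876.4, giving F = 876.4 / 7.05 = 124 N.

F ≈ 124 N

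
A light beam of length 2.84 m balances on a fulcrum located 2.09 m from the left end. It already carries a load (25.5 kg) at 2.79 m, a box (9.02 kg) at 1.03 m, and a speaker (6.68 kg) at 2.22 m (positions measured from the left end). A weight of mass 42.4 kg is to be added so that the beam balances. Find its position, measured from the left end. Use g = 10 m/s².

Choose the fulcrum (at 2.09 m from the left end) as the axis so the support reaction has zero arm there.
Load: 25.5 × 10 = 255 N down at 2.79 m → arm 0.7 m, τ = 255 × 0.7 = 178.5 N·m clockwise.
Box: 9.02 × 10 = 90.2 N down at 1.03 m → arm 1.06 m, τ = 90.2 × 1.06 = 95.61 N·m counterclockwise.
Speaker: 6.68 × 10 = 66.8 N down at 2.22 m → arm 0.13 m, τ = 66.8 × 0.13 = 8.684 N·m clockwise.
Net moment of existing loads = 91.57 N·m clockwise.
The weight weighs 42.4 × 10 = 424 N and must supply an equal counterclockwise moment, so its lever arm about the fulcrum is 91.57 / 424 = 0.216 m.
That puts it at 2.09 − 0.216 = 1.87 m from the left end.

x ≈ 1.87 m from the left end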